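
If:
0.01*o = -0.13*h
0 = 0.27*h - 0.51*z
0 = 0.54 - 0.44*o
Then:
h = -0.09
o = 1.23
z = -0.05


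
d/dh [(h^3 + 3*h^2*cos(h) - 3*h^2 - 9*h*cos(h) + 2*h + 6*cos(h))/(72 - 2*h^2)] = (3*h^4*sin(h) - h^4 - 9*h^3*sin(h) - 102*h^2*sin(h) - 9*h^2*cos(h) + 110*h^2 + 324*h*sin(h) + 228*h*cos(h) - 216*h - 216*sin(h) - 324*cos(h) + 72)/(2*(h^4 - 72*h^2 + 1296))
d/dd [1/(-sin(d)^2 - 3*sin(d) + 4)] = (2*sin(d) + 3)*cos(d)/(sin(d)^2 + 3*sin(d) - 4)^2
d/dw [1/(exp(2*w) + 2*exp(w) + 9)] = -2*(exp(w) + 1)*exp(w)/(exp(2*w) + 2*exp(w) + 9)^2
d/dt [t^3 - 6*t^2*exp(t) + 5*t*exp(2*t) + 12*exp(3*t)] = -6*t^2*exp(t) + 3*t^2 + 10*t*exp(2*t) - 12*t*exp(t) + 36*exp(3*t) + 5*exp(2*t)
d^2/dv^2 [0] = 0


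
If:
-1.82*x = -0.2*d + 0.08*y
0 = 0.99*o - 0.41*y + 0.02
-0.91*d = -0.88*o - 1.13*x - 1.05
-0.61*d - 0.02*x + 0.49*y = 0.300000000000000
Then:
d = 3.11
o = 1.84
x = 0.14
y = 4.49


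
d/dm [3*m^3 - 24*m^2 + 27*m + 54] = 9*m^2 - 48*m + 27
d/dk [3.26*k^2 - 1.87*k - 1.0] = 6.52*k - 1.87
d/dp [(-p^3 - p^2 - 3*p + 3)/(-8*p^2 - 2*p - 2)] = (2*p^4 + p^3 - 4*p^2 + 13*p + 3)/(16*p^4 + 8*p^3 + 9*p^2 + 2*p + 1)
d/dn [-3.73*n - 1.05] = -3.73000000000000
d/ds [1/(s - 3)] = -1/(s - 3)^2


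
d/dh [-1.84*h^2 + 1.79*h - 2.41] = 1.79 - 3.68*h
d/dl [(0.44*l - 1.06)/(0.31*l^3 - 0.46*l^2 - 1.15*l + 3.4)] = (-0.2728*l^3 + 1.1882*l^2 - 0.9752*l + 0.277)/(0.0961*l^6 - 0.2852*l^5 - 0.5014*l^4 + 3.166*l^3 - 1.8055*l^2 - 7.82*l + 11.56)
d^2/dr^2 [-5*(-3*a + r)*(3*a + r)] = -10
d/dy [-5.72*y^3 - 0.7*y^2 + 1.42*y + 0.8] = -17.16*y^2 - 1.4*y + 1.42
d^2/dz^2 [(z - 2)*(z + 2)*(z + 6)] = 6*z + 12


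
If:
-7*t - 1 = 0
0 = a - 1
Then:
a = 1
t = -1/7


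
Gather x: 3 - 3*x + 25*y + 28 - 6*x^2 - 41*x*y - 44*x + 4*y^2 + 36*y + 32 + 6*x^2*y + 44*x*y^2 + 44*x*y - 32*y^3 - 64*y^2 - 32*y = x^2*(6*y - 6) + x*(44*y^2 + 3*y - 47) - 32*y^3 - 60*y^2 + 29*y + 63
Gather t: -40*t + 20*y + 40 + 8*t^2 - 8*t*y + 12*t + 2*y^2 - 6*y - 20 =8*t^2 + t*(-8*y - 28) + 2*y^2 + 14*y + 20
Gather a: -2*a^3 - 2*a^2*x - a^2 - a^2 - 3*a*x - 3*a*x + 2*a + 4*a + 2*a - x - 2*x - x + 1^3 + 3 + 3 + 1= -2*a^3 + a^2*(-2*x - 2) + a*(8 - 6*x) - 4*x + 8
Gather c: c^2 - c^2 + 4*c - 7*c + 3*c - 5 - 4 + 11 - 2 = 0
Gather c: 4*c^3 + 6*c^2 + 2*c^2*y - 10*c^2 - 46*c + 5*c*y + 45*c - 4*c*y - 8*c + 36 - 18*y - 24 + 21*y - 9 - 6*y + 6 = 4*c^3 + c^2*(2*y - 4) + c*(y - 9) - 3*y + 9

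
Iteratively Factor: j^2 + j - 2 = (j - 1)*(j + 2)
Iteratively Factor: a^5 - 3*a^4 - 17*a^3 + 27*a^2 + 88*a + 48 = (a - 4)*(a^4 + a^3 - 13*a^2 - 25*a - 12) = (a - 4)^2*(a^3 + 5*a^2 + 7*a + 3) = (a - 4)^2*(a + 1)*(a^2 + 4*a + 3) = (a - 4)^2*(a + 1)*(a + 3)*(a + 1)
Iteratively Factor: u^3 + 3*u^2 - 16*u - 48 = (u + 3)*(u^2 - 16) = (u - 4)*(u + 3)*(u + 4)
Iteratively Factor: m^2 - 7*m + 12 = (m - 3)*(m - 4)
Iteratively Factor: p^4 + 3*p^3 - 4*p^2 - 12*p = (p)*(p^3 + 3*p^2 - 4*p - 12) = p*(p + 3)*(p^2 - 4) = p*(p - 2)*(p + 3)*(p + 2)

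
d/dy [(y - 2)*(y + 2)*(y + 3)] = 3*y^2 + 6*y - 4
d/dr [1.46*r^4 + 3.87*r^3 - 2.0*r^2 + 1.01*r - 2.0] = 5.84*r^3 + 11.61*r^2 - 4.0*r + 1.01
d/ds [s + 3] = 1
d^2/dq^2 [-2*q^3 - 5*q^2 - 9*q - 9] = -12*q - 10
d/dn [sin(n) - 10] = cos(n)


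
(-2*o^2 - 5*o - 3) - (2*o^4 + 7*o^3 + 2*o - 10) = -2*o^4 - 7*o^3 - 2*o^2 - 7*o + 7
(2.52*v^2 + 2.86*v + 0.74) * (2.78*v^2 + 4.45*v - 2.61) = 7.0056*v^4 + 19.1648*v^3 + 8.207*v^2 - 4.1716*v - 1.9314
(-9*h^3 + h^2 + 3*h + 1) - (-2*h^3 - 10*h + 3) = -7*h^3 + h^2 + 13*h - 2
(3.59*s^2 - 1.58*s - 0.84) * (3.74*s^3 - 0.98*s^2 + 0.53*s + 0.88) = 13.4266*s^5 - 9.4274*s^4 + 0.3095*s^3 + 3.145*s^2 - 1.8356*s - 0.7392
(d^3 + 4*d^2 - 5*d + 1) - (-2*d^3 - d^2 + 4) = 3*d^3 + 5*d^2 - 5*d - 3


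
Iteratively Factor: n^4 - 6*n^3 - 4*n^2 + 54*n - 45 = (n - 3)*(n^3 - 3*n^2 - 13*n + 15) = (n - 3)*(n + 3)*(n^2 - 6*n + 5) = (n - 5)*(n - 3)*(n + 3)*(n - 1)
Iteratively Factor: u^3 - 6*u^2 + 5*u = (u - 5)*(u^2 - u) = (u - 5)*(u - 1)*(u)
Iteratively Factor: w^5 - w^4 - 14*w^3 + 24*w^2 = (w + 4)*(w^4 - 5*w^3 + 6*w^2) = w*(w + 4)*(w^3 - 5*w^2 + 6*w) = w^2*(w + 4)*(w^2 - 5*w + 6) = w^2*(w - 2)*(w + 4)*(w - 3)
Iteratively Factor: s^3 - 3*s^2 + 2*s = (s - 1)*(s^2 - 2*s) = (s - 2)*(s - 1)*(s)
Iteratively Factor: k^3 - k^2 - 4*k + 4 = (k - 2)*(k^2 + k - 2) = (k - 2)*(k - 1)*(k + 2)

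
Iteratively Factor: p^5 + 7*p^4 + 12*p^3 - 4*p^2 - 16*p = (p + 4)*(p^4 + 3*p^3 - 4*p) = (p - 1)*(p + 4)*(p^3 + 4*p^2 + 4*p) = (p - 1)*(p + 2)*(p + 4)*(p^2 + 2*p) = (p - 1)*(p + 2)^2*(p + 4)*(p)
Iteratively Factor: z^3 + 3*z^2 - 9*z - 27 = (z - 3)*(z^2 + 6*z + 9) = (z - 3)*(z + 3)*(z + 3)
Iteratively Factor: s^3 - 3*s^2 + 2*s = (s - 2)*(s^2 - s) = s*(s - 2)*(s - 1)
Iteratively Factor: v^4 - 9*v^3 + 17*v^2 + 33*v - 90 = (v - 3)*(v^3 - 6*v^2 - v + 30) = (v - 3)^2*(v^2 - 3*v - 10) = (v - 5)*(v - 3)^2*(v + 2)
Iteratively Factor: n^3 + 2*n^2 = (n + 2)*(n^2) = n*(n + 2)*(n)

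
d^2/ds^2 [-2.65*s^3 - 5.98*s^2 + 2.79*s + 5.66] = -15.9*s - 11.96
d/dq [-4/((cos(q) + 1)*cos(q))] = -(4*sin(q)/cos(q)^2 + 8*tan(q))/(cos(q) + 1)^2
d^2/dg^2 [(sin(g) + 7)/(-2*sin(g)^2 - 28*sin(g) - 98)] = (sin(g)^2 - 7*sin(g) - 2)/(2*(sin(g) + 7)^3)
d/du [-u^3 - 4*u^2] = u*(-3*u - 8)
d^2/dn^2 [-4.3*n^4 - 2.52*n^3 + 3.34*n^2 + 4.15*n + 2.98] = -51.6*n^2 - 15.12*n + 6.68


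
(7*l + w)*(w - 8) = 7*l*w - 56*l + w^2 - 8*w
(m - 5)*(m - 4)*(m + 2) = m^3 - 7*m^2 + 2*m + 40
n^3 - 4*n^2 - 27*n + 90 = (n - 6)*(n - 3)*(n + 5)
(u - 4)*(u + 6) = u^2 + 2*u - 24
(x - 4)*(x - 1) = x^2 - 5*x + 4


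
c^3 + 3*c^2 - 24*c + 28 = (c - 2)^2*(c + 7)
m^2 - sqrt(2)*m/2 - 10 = (m - 5*sqrt(2)/2)*(m + 2*sqrt(2))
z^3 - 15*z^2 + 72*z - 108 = (z - 6)^2*(z - 3)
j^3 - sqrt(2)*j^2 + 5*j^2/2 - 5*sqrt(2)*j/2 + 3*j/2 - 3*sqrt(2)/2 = (j + 1)*(j + 3/2)*(j - sqrt(2))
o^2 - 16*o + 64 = (o - 8)^2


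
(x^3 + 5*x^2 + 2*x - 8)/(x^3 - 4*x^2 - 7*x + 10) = (x + 4)/(x - 5)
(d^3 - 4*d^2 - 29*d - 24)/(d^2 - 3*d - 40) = (d^2 + 4*d + 3)/(d + 5)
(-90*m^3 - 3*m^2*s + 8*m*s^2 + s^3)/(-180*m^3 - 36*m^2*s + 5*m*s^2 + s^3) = (-3*m + s)/(-6*m + s)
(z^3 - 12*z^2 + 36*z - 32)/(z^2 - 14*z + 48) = (z^2 - 4*z + 4)/(z - 6)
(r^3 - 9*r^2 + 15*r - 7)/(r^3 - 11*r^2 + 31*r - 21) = (r - 1)/(r - 3)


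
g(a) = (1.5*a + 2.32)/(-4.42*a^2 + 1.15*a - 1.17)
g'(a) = (1.5*a + 2.32)*(8.84*a - 1.15)/(-4.42*a^2 + 1.15*a - 1.17)^2 + 1.5/(-4.42*a^2 + 1.15*a - 1.17)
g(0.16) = -2.33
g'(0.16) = -0.80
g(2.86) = -0.19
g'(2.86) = 0.09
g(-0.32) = -0.92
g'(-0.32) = -2.60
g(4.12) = -0.12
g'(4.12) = 0.04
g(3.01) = -0.18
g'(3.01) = 0.08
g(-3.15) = 0.05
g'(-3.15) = -0.00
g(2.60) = -0.22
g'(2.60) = 0.12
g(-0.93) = -0.15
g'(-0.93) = -0.48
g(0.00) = -1.98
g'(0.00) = -3.23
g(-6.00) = 0.04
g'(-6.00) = 0.00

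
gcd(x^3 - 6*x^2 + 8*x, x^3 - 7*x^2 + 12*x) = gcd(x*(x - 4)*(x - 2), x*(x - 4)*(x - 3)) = x^2 - 4*x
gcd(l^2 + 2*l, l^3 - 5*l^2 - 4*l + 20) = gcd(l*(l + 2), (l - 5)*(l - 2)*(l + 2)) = l + 2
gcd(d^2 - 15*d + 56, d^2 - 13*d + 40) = d - 8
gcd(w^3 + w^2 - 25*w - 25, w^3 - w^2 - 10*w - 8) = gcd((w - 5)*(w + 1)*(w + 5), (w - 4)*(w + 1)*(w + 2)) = w + 1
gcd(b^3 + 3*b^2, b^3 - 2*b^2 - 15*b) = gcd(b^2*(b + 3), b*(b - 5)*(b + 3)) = b^2 + 3*b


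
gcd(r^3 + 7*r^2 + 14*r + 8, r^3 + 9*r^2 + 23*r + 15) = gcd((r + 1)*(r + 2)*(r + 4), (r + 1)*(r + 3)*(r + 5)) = r + 1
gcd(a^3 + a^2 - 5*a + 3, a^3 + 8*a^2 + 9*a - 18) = a^2 + 2*a - 3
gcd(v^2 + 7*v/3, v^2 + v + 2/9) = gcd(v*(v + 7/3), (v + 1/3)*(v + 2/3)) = 1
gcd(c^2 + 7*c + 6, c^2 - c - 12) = 1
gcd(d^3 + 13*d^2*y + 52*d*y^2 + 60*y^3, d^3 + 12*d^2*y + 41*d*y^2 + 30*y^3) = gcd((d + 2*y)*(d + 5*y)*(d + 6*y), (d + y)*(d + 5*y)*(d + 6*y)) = d^2 + 11*d*y + 30*y^2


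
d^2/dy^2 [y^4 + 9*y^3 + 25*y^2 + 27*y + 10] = 12*y^2 + 54*y + 50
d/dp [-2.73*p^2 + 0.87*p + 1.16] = 0.87 - 5.46*p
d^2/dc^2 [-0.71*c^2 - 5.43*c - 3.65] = -1.42000000000000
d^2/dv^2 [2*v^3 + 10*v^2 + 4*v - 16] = 12*v + 20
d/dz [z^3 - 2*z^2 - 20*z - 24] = 3*z^2 - 4*z - 20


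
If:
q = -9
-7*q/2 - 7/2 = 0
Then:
No Solution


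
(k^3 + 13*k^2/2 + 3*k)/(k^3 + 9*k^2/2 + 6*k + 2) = k*(k + 6)/(k^2 + 4*k + 4)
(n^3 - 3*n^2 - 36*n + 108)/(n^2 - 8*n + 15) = (n^2 - 36)/(n - 5)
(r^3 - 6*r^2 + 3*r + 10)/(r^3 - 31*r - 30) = (r^2 - 7*r + 10)/(r^2 - r - 30)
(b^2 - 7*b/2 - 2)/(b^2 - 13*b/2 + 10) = (2*b + 1)/(2*b - 5)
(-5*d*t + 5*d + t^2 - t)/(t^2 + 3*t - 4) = (-5*d + t)/(t + 4)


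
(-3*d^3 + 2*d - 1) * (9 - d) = 3*d^4 - 27*d^3 - 2*d^2 + 19*d - 9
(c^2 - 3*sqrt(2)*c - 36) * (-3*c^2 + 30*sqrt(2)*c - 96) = -3*c^4 + 39*sqrt(2)*c^3 - 168*c^2 - 792*sqrt(2)*c + 3456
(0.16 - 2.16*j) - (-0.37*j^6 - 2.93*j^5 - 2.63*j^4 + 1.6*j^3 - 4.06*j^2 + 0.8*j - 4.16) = 0.37*j^6 + 2.93*j^5 + 2.63*j^4 - 1.6*j^3 + 4.06*j^2 - 2.96*j + 4.32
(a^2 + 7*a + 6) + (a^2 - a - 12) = 2*a^2 + 6*a - 6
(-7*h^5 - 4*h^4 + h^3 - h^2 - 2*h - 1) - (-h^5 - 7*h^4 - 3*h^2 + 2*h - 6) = -6*h^5 + 3*h^4 + h^3 + 2*h^2 - 4*h + 5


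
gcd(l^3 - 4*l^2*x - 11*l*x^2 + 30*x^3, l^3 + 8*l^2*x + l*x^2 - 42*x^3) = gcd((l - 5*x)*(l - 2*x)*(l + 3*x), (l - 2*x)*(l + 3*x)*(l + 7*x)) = -l^2 - l*x + 6*x^2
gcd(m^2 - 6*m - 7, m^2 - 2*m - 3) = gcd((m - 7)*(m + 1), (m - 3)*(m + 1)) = m + 1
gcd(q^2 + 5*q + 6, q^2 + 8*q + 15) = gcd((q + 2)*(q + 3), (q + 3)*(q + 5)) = q + 3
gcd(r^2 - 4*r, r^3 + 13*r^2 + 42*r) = r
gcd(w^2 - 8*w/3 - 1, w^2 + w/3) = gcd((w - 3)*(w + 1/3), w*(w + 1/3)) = w + 1/3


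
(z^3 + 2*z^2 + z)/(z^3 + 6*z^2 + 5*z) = (z + 1)/(z + 5)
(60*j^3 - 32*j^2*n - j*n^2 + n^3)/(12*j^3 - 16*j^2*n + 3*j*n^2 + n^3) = (5*j - n)/(j - n)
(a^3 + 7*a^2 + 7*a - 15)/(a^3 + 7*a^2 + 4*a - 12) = (a^2 + 8*a + 15)/(a^2 + 8*a + 12)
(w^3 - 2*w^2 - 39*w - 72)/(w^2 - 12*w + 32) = (w^2 + 6*w + 9)/(w - 4)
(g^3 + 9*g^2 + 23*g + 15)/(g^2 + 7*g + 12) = (g^2 + 6*g + 5)/(g + 4)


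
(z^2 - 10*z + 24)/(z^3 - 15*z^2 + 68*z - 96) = (z - 6)/(z^2 - 11*z + 24)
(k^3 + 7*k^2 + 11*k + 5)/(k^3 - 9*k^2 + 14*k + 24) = (k^2 + 6*k + 5)/(k^2 - 10*k + 24)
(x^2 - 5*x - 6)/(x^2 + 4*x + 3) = (x - 6)/(x + 3)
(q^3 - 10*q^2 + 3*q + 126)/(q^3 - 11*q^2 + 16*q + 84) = (q + 3)/(q + 2)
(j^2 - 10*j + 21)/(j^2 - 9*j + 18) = (j - 7)/(j - 6)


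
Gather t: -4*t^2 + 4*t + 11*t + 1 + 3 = -4*t^2 + 15*t + 4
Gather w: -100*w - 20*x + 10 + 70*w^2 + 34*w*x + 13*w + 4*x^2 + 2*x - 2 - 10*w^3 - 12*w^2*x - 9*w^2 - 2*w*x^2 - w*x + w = -10*w^3 + w^2*(61 - 12*x) + w*(-2*x^2 + 33*x - 86) + 4*x^2 - 18*x + 8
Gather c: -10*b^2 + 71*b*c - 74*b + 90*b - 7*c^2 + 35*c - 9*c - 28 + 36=-10*b^2 + 16*b - 7*c^2 + c*(71*b + 26) + 8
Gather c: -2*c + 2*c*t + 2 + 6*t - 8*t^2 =c*(2*t - 2) - 8*t^2 + 6*t + 2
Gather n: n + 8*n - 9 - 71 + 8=9*n - 72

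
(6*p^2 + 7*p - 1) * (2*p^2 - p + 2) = 12*p^4 + 8*p^3 + 3*p^2 + 15*p - 2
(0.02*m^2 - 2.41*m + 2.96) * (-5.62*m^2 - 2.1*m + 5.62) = -0.1124*m^4 + 13.5022*m^3 - 11.4618*m^2 - 19.7602*m + 16.6352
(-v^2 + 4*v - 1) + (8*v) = -v^2 + 12*v - 1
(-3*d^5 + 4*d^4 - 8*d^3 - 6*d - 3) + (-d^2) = -3*d^5 + 4*d^4 - 8*d^3 - d^2 - 6*d - 3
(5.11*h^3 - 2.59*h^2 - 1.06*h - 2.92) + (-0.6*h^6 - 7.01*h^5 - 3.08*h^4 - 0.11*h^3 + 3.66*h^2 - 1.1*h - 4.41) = -0.6*h^6 - 7.01*h^5 - 3.08*h^4 + 5.0*h^3 + 1.07*h^2 - 2.16*h - 7.33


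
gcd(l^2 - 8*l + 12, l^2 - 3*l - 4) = 1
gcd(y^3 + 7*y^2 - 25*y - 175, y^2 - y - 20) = y - 5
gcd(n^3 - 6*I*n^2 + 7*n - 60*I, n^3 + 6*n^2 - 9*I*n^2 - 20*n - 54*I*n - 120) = n^2 - 9*I*n - 20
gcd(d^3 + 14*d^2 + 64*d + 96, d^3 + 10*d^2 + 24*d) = d^2 + 10*d + 24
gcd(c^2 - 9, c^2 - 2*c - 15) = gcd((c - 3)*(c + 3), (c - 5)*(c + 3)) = c + 3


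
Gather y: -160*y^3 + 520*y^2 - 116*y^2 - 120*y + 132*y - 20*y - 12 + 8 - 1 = -160*y^3 + 404*y^2 - 8*y - 5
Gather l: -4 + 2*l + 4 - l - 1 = l - 1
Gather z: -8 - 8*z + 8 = -8*z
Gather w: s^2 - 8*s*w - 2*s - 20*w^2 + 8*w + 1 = s^2 - 2*s - 20*w^2 + w*(8 - 8*s) + 1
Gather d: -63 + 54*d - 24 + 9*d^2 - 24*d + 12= 9*d^2 + 30*d - 75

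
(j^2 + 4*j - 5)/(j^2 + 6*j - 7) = (j + 5)/(j + 7)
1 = 1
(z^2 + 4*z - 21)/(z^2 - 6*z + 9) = (z + 7)/(z - 3)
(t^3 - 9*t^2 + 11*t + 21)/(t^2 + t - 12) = (t^2 - 6*t - 7)/(t + 4)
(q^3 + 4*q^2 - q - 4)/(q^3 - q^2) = 1 + 5/q + 4/q^2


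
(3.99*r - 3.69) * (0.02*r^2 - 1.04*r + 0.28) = 0.0798*r^3 - 4.2234*r^2 + 4.9548*r - 1.0332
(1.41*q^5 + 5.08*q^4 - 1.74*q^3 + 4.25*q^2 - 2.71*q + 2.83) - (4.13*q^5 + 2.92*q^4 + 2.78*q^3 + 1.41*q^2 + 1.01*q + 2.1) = -2.72*q^5 + 2.16*q^4 - 4.52*q^3 + 2.84*q^2 - 3.72*q + 0.73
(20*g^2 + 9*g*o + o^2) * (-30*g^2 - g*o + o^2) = -600*g^4 - 290*g^3*o - 19*g^2*o^2 + 8*g*o^3 + o^4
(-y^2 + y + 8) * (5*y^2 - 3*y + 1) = -5*y^4 + 8*y^3 + 36*y^2 - 23*y + 8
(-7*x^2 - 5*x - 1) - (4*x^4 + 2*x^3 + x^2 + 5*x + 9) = -4*x^4 - 2*x^3 - 8*x^2 - 10*x - 10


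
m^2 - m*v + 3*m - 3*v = (m + 3)*(m - v)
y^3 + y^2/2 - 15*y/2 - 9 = (y - 3)*(y + 3/2)*(y + 2)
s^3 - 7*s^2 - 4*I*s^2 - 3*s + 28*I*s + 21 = (s - 7)*(s - 3*I)*(s - I)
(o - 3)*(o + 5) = o^2 + 2*o - 15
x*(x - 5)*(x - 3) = x^3 - 8*x^2 + 15*x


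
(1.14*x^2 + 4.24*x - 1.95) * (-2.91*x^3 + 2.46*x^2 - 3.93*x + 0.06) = -3.3174*x^5 - 9.534*x^4 + 11.6247*x^3 - 21.3918*x^2 + 7.9179*x - 0.117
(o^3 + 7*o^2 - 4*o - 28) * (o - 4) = o^4 + 3*o^3 - 32*o^2 - 12*o + 112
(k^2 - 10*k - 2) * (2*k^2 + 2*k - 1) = 2*k^4 - 18*k^3 - 25*k^2 + 6*k + 2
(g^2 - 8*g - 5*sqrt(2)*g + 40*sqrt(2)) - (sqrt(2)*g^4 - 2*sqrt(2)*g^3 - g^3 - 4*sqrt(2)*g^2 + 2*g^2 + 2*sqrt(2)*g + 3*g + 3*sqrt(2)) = -sqrt(2)*g^4 + g^3 + 2*sqrt(2)*g^3 - g^2 + 4*sqrt(2)*g^2 - 11*g - 7*sqrt(2)*g + 37*sqrt(2)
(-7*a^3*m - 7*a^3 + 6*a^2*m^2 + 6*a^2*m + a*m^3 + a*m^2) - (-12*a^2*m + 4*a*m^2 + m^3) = -7*a^3*m - 7*a^3 + 6*a^2*m^2 + 18*a^2*m + a*m^3 - 3*a*m^2 - m^3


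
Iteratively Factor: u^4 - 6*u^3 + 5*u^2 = (u - 5)*(u^3 - u^2) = u*(u - 5)*(u^2 - u) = u*(u - 5)*(u - 1)*(u)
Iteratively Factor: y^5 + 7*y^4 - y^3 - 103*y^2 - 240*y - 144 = (y + 3)*(y^4 + 4*y^3 - 13*y^2 - 64*y - 48) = (y - 4)*(y + 3)*(y^3 + 8*y^2 + 19*y + 12) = (y - 4)*(y + 3)*(y + 4)*(y^2 + 4*y + 3) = (y - 4)*(y + 1)*(y + 3)*(y + 4)*(y + 3)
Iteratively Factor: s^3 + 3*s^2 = (s)*(s^2 + 3*s) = s*(s + 3)*(s)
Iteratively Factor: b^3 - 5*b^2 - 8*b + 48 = (b + 3)*(b^2 - 8*b + 16) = (b - 4)*(b + 3)*(b - 4)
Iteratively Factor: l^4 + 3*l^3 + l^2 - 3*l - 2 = (l + 2)*(l^3 + l^2 - l - 1) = (l + 1)*(l + 2)*(l^2 - 1) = (l - 1)*(l + 1)*(l + 2)*(l + 1)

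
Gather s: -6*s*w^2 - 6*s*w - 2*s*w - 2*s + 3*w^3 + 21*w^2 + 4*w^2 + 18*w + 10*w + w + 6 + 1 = s*(-6*w^2 - 8*w - 2) + 3*w^3 + 25*w^2 + 29*w + 7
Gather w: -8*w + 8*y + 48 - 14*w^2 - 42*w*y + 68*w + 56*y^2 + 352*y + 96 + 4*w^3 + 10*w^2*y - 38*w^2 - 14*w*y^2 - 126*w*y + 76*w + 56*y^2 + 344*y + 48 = 4*w^3 + w^2*(10*y - 52) + w*(-14*y^2 - 168*y + 136) + 112*y^2 + 704*y + 192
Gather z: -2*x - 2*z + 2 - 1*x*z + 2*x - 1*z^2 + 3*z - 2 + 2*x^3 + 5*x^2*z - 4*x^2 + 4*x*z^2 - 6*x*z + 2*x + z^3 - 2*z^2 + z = 2*x^3 - 4*x^2 + 2*x + z^3 + z^2*(4*x - 3) + z*(5*x^2 - 7*x + 2)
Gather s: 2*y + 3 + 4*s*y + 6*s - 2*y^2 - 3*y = s*(4*y + 6) - 2*y^2 - y + 3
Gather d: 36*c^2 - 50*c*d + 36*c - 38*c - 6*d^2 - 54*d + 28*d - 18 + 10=36*c^2 - 2*c - 6*d^2 + d*(-50*c - 26) - 8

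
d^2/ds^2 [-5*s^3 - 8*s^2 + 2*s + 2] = -30*s - 16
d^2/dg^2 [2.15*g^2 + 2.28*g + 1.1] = 4.30000000000000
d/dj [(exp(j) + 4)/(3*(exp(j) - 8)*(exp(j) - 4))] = (-exp(2*j) - 8*exp(j) + 80)*exp(j)/(3*(exp(4*j) - 24*exp(3*j) + 208*exp(2*j) - 768*exp(j) + 1024))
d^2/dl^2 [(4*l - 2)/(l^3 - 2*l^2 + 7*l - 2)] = 4*((2*l - 1)*(3*l^2 - 4*l + 7)^2 + (-6*l^2 + 8*l - (2*l - 1)*(3*l - 2) - 14)*(l^3 - 2*l^2 + 7*l - 2))/(l^3 - 2*l^2 + 7*l - 2)^3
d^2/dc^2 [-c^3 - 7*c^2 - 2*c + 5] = -6*c - 14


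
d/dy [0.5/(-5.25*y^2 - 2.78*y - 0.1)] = (5.25*y + 1.39)/(5.25*y^2 + 2.78*y + 0.1)^2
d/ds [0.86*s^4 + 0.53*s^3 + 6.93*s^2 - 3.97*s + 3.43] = 3.44*s^3 + 1.59*s^2 + 13.86*s - 3.97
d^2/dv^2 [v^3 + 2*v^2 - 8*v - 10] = 6*v + 4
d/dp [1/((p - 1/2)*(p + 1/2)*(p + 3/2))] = 16*(-12*p^2 - 12*p + 1)/(64*p^6 + 192*p^5 + 112*p^4 - 96*p^3 - 68*p^2 + 12*p + 9)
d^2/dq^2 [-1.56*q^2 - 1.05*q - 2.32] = -3.12000000000000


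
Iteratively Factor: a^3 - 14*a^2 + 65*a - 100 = (a - 5)*(a^2 - 9*a + 20) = (a - 5)*(a - 4)*(a - 5)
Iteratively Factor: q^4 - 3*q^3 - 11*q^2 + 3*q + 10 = (q + 2)*(q^3 - 5*q^2 - q + 5) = (q + 1)*(q + 2)*(q^2 - 6*q + 5) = (q - 5)*(q + 1)*(q + 2)*(q - 1)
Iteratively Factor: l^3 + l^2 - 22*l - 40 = (l + 2)*(l^2 - l - 20) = (l + 2)*(l + 4)*(l - 5)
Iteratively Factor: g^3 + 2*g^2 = (g + 2)*(g^2) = g*(g + 2)*(g)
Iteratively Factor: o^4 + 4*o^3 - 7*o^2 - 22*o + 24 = (o + 3)*(o^3 + o^2 - 10*o + 8) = (o - 2)*(o + 3)*(o^2 + 3*o - 4) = (o - 2)*(o - 1)*(o + 3)*(o + 4)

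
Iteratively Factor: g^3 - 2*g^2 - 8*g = (g)*(g^2 - 2*g - 8) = g*(g - 4)*(g + 2)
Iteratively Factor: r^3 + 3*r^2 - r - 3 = (r - 1)*(r^2 + 4*r + 3) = (r - 1)*(r + 1)*(r + 3)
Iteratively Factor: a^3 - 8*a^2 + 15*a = (a - 5)*(a^2 - 3*a) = (a - 5)*(a - 3)*(a)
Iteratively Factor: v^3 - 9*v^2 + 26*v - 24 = (v - 4)*(v^2 - 5*v + 6) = (v - 4)*(v - 2)*(v - 3)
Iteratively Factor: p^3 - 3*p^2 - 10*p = (p - 5)*(p^2 + 2*p) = (p - 5)*(p + 2)*(p)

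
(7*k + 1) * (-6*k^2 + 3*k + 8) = -42*k^3 + 15*k^2 + 59*k + 8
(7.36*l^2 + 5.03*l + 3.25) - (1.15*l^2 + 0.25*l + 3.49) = 6.21*l^2 + 4.78*l - 0.24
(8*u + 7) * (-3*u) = -24*u^2 - 21*u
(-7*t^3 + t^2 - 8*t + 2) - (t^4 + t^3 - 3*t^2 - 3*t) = -t^4 - 8*t^3 + 4*t^2 - 5*t + 2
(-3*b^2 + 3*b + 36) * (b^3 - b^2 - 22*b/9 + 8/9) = -3*b^5 + 6*b^4 + 121*b^3/3 - 46*b^2 - 256*b/3 + 32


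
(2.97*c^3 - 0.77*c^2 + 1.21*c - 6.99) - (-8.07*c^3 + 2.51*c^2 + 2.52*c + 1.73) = 11.04*c^3 - 3.28*c^2 - 1.31*c - 8.72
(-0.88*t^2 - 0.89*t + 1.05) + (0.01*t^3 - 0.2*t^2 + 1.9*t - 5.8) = 0.01*t^3 - 1.08*t^2 + 1.01*t - 4.75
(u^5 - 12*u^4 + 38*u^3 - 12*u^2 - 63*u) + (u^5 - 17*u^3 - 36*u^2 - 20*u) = 2*u^5 - 12*u^4 + 21*u^3 - 48*u^2 - 83*u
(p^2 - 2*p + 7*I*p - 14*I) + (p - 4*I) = p^2 - p + 7*I*p - 18*I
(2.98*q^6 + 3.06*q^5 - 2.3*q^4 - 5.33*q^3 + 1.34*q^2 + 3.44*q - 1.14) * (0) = 0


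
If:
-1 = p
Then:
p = -1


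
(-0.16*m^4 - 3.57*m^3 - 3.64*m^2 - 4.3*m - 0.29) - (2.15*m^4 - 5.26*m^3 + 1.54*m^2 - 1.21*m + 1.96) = -2.31*m^4 + 1.69*m^3 - 5.18*m^2 - 3.09*m - 2.25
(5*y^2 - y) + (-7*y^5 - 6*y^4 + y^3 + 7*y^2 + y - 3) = -7*y^5 - 6*y^4 + y^3 + 12*y^2 - 3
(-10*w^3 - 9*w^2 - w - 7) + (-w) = -10*w^3 - 9*w^2 - 2*w - 7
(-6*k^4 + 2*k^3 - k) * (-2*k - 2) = 12*k^5 + 8*k^4 - 4*k^3 + 2*k^2 + 2*k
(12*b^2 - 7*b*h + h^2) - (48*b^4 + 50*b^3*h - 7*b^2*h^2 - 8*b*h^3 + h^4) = -48*b^4 - 50*b^3*h + 7*b^2*h^2 + 12*b^2 + 8*b*h^3 - 7*b*h - h^4 + h^2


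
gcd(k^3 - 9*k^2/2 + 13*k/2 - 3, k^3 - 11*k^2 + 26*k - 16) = k^2 - 3*k + 2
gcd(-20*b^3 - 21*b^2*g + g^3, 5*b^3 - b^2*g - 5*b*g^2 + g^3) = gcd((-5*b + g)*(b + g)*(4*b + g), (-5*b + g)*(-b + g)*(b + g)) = 5*b^2 + 4*b*g - g^2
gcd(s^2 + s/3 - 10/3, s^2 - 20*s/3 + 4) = 1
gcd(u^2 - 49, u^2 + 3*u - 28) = u + 7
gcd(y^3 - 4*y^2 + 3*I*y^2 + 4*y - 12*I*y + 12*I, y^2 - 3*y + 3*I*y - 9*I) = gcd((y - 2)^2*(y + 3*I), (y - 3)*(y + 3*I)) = y + 3*I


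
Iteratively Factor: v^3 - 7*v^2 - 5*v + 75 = (v - 5)*(v^2 - 2*v - 15) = (v - 5)^2*(v + 3)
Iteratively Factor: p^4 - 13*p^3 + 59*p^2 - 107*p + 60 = (p - 4)*(p^3 - 9*p^2 + 23*p - 15) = (p - 5)*(p - 4)*(p^2 - 4*p + 3) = (p - 5)*(p - 4)*(p - 1)*(p - 3)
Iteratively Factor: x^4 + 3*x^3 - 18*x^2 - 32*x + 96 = (x + 4)*(x^3 - x^2 - 14*x + 24) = (x + 4)^2*(x^2 - 5*x + 6) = (x - 3)*(x + 4)^2*(x - 2)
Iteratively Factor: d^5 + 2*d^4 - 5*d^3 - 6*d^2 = (d + 3)*(d^4 - d^3 - 2*d^2) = d*(d + 3)*(d^3 - d^2 - 2*d) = d*(d - 2)*(d + 3)*(d^2 + d) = d^2*(d - 2)*(d + 3)*(d + 1)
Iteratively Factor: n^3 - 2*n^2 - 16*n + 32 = (n + 4)*(n^2 - 6*n + 8) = (n - 4)*(n + 4)*(n - 2)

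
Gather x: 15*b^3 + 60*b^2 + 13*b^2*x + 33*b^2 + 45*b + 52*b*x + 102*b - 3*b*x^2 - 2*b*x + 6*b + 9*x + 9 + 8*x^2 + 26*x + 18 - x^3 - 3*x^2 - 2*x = 15*b^3 + 93*b^2 + 153*b - x^3 + x^2*(5 - 3*b) + x*(13*b^2 + 50*b + 33) + 27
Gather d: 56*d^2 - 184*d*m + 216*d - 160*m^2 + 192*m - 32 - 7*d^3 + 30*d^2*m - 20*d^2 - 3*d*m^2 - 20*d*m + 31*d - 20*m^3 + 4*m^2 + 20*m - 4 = -7*d^3 + d^2*(30*m + 36) + d*(-3*m^2 - 204*m + 247) - 20*m^3 - 156*m^2 + 212*m - 36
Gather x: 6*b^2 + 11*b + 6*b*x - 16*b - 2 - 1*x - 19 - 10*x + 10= 6*b^2 - 5*b + x*(6*b - 11) - 11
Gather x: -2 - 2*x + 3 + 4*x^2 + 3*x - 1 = 4*x^2 + x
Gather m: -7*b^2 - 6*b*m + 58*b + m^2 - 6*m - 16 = -7*b^2 + 58*b + m^2 + m*(-6*b - 6) - 16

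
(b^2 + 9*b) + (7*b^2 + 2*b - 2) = 8*b^2 + 11*b - 2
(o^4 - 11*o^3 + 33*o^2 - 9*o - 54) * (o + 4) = o^5 - 7*o^4 - 11*o^3 + 123*o^2 - 90*o - 216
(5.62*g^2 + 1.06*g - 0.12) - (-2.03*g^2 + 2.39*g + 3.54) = 7.65*g^2 - 1.33*g - 3.66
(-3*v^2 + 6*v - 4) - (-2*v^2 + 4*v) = -v^2 + 2*v - 4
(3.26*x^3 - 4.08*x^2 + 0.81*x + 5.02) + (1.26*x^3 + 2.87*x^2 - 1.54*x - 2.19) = 4.52*x^3 - 1.21*x^2 - 0.73*x + 2.83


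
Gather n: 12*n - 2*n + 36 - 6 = 10*n + 30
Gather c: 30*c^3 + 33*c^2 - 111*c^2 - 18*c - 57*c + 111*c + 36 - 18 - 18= 30*c^3 - 78*c^2 + 36*c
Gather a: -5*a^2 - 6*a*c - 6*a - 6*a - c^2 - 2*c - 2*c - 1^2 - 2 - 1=-5*a^2 + a*(-6*c - 12) - c^2 - 4*c - 4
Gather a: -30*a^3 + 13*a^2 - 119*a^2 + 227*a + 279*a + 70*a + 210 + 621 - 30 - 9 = -30*a^3 - 106*a^2 + 576*a + 792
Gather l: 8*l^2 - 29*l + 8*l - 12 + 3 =8*l^2 - 21*l - 9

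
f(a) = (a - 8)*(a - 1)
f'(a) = 2*a - 9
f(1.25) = -1.69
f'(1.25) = -6.50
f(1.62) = -3.96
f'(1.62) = -5.76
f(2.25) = -7.19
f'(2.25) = -4.50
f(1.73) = -4.58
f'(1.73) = -5.54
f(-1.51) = 23.87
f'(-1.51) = -12.02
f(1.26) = -1.75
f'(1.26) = -6.48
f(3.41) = -11.06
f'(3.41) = -2.18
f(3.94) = -11.94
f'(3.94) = -1.12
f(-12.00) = 260.00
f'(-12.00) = -33.00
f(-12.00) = 260.00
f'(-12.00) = -33.00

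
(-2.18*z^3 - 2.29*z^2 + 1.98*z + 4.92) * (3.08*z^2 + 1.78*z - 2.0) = -6.7144*z^5 - 10.9336*z^4 + 6.3822*z^3 + 23.258*z^2 + 4.7976*z - 9.84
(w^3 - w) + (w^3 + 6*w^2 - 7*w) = 2*w^3 + 6*w^2 - 8*w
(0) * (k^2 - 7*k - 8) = 0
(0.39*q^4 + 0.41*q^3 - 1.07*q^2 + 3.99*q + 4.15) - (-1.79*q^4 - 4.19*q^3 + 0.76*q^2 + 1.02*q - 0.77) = 2.18*q^4 + 4.6*q^3 - 1.83*q^2 + 2.97*q + 4.92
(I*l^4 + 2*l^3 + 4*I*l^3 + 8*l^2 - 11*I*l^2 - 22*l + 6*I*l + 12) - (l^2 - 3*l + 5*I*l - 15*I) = I*l^4 + 2*l^3 + 4*I*l^3 + 7*l^2 - 11*I*l^2 - 19*l + I*l + 12 + 15*I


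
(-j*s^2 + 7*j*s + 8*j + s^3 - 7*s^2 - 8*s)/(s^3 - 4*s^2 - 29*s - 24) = (-j + s)/(s + 3)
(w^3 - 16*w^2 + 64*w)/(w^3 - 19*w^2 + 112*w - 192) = w/(w - 3)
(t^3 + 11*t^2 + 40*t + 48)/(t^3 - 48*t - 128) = (t + 3)/(t - 8)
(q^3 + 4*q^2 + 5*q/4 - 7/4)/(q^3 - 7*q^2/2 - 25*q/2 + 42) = (2*q^2 + q - 1)/(2*(q^2 - 7*q + 12))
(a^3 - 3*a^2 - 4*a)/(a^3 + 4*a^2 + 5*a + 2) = a*(a - 4)/(a^2 + 3*a + 2)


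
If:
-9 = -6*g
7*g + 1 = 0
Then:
No Solution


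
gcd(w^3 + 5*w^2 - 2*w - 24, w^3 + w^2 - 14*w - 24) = w + 3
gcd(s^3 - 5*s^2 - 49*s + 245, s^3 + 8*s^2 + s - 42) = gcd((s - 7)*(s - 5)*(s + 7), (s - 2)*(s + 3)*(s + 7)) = s + 7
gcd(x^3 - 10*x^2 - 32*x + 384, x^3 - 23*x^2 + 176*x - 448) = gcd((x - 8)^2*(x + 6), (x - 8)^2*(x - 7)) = x^2 - 16*x + 64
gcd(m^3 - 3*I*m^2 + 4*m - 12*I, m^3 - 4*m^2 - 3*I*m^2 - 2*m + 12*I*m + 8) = m - 2*I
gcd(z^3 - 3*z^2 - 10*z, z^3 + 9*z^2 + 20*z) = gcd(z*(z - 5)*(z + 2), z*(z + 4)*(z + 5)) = z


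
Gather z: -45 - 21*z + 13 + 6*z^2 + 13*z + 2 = 6*z^2 - 8*z - 30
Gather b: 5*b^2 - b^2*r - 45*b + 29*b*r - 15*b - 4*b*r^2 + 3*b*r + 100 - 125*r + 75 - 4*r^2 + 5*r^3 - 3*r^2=b^2*(5 - r) + b*(-4*r^2 + 32*r - 60) + 5*r^3 - 7*r^2 - 125*r + 175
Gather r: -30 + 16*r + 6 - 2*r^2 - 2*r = -2*r^2 + 14*r - 24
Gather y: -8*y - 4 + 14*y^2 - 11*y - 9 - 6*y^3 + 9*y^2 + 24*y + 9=-6*y^3 + 23*y^2 + 5*y - 4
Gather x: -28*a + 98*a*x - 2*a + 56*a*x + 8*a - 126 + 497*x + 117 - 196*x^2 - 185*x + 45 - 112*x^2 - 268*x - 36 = -22*a - 308*x^2 + x*(154*a + 44)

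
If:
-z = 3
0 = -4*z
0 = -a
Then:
No Solution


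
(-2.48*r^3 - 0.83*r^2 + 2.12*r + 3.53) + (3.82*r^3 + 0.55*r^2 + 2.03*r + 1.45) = 1.34*r^3 - 0.28*r^2 + 4.15*r + 4.98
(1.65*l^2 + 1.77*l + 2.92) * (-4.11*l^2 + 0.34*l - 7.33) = -6.7815*l^4 - 6.7137*l^3 - 23.4939*l^2 - 11.9813*l - 21.4036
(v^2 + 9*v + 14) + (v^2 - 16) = 2*v^2 + 9*v - 2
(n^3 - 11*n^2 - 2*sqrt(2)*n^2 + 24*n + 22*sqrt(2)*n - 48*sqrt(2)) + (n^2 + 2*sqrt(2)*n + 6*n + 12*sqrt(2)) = n^3 - 10*n^2 - 2*sqrt(2)*n^2 + 30*n + 24*sqrt(2)*n - 36*sqrt(2)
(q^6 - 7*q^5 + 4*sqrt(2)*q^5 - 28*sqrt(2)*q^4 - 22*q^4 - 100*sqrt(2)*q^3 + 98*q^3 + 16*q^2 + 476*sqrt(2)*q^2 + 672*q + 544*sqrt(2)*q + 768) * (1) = q^6 - 7*q^5 + 4*sqrt(2)*q^5 - 28*sqrt(2)*q^4 - 22*q^4 - 100*sqrt(2)*q^3 + 98*q^3 + 16*q^2 + 476*sqrt(2)*q^2 + 672*q + 544*sqrt(2)*q + 768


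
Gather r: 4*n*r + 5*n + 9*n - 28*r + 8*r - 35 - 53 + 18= 14*n + r*(4*n - 20) - 70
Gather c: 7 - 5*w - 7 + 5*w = 0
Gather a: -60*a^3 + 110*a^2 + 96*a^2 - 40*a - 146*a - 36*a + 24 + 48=-60*a^3 + 206*a^2 - 222*a + 72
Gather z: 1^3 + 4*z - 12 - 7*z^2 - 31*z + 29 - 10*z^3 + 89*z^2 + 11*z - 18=-10*z^3 + 82*z^2 - 16*z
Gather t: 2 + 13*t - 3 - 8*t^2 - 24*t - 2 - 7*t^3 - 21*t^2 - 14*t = -7*t^3 - 29*t^2 - 25*t - 3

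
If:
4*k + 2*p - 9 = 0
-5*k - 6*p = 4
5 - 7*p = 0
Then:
No Solution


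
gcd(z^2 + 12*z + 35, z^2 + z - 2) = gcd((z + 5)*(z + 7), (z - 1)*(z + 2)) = 1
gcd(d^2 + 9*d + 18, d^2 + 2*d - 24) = d + 6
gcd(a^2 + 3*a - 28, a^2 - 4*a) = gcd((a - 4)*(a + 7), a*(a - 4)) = a - 4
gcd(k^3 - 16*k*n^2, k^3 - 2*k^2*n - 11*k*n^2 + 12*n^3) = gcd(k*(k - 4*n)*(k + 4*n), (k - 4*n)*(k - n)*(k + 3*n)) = k - 4*n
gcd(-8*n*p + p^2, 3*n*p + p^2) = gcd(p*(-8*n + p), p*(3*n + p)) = p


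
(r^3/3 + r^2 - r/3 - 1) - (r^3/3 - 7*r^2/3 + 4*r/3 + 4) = 10*r^2/3 - 5*r/3 - 5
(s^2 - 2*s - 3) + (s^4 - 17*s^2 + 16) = s^4 - 16*s^2 - 2*s + 13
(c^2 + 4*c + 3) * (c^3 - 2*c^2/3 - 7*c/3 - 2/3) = c^5 + 10*c^4/3 - 2*c^3 - 12*c^2 - 29*c/3 - 2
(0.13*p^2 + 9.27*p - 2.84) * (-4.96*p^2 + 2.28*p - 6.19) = -0.6448*p^4 - 45.6828*p^3 + 34.4173*p^2 - 63.8565*p + 17.5796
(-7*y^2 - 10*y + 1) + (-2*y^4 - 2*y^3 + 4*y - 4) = -2*y^4 - 2*y^3 - 7*y^2 - 6*y - 3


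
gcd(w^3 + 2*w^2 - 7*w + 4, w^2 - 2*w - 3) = 1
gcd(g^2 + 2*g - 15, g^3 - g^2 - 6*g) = g - 3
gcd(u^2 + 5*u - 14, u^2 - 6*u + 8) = u - 2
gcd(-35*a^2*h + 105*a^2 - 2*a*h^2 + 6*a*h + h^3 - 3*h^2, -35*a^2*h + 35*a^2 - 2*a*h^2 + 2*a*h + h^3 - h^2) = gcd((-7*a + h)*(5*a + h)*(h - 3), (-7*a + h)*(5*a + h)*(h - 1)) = 35*a^2 + 2*a*h - h^2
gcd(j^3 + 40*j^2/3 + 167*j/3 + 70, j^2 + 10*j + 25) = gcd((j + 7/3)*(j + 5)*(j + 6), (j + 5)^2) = j + 5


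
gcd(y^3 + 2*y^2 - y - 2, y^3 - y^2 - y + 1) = y^2 - 1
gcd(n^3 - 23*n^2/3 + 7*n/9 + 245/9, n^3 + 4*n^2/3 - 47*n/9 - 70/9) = n^2 - 2*n/3 - 35/9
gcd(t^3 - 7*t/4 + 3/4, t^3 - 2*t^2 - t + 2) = t - 1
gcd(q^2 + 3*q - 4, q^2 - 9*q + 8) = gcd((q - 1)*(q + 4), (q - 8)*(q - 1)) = q - 1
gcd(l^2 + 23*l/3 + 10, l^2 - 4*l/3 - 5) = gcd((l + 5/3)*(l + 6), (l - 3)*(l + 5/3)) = l + 5/3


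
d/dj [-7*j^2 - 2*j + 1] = -14*j - 2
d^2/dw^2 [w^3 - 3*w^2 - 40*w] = 6*w - 6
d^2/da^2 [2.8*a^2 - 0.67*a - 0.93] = 5.60000000000000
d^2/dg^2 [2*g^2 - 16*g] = 4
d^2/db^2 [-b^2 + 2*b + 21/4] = -2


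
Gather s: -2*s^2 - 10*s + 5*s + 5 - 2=-2*s^2 - 5*s + 3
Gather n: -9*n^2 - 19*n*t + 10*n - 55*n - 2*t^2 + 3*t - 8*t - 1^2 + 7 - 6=-9*n^2 + n*(-19*t - 45) - 2*t^2 - 5*t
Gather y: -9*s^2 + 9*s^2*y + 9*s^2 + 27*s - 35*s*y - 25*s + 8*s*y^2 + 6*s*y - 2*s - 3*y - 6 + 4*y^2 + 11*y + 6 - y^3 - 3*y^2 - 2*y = -y^3 + y^2*(8*s + 1) + y*(9*s^2 - 29*s + 6)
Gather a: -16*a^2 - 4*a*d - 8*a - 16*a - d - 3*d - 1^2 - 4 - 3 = -16*a^2 + a*(-4*d - 24) - 4*d - 8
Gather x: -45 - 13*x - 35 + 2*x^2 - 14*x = 2*x^2 - 27*x - 80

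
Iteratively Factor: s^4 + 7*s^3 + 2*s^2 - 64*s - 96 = (s + 2)*(s^3 + 5*s^2 - 8*s - 48) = (s - 3)*(s + 2)*(s^2 + 8*s + 16) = (s - 3)*(s + 2)*(s + 4)*(s + 4)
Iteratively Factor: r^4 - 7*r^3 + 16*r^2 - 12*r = (r - 3)*(r^3 - 4*r^2 + 4*r) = (r - 3)*(r - 2)*(r^2 - 2*r) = (r - 3)*(r - 2)^2*(r)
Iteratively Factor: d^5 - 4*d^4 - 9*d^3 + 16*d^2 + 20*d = (d)*(d^4 - 4*d^3 - 9*d^2 + 16*d + 20) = d*(d + 2)*(d^3 - 6*d^2 + 3*d + 10) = d*(d - 2)*(d + 2)*(d^2 - 4*d - 5) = d*(d - 5)*(d - 2)*(d + 2)*(d + 1)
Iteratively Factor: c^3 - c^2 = (c - 1)*(c^2) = c*(c - 1)*(c)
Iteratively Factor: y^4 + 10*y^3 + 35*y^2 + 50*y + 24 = (y + 2)*(y^3 + 8*y^2 + 19*y + 12) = (y + 1)*(y + 2)*(y^2 + 7*y + 12) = (y + 1)*(y + 2)*(y + 3)*(y + 4)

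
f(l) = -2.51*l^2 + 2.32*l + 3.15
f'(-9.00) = 47.50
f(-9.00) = -221.04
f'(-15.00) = 77.62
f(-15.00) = -596.40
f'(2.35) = -9.48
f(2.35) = -5.26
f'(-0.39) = 4.28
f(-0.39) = 1.86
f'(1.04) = -2.90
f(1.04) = 2.85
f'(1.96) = -7.52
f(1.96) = -1.95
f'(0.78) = -1.60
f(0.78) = 3.43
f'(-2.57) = 15.22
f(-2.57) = -19.39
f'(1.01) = -2.75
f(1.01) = 2.93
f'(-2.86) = 16.68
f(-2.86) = -24.02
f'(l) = 2.32 - 5.02*l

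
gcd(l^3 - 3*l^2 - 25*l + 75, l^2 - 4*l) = 1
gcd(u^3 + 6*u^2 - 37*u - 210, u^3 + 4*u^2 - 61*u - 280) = u^2 + 12*u + 35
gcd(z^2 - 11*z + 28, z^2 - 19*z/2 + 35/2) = z - 7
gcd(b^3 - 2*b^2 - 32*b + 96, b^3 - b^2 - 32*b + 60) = b + 6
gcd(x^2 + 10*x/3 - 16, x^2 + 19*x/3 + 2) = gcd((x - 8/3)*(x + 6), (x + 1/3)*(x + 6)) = x + 6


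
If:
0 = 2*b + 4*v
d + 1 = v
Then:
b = -2*v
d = v - 1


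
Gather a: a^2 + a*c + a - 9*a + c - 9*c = a^2 + a*(c - 8) - 8*c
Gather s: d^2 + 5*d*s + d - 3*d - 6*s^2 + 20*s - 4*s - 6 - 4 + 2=d^2 - 2*d - 6*s^2 + s*(5*d + 16) - 8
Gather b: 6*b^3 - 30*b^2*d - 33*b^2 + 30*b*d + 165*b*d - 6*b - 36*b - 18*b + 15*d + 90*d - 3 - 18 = 6*b^3 + b^2*(-30*d - 33) + b*(195*d - 60) + 105*d - 21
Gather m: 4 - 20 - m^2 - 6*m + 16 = -m^2 - 6*m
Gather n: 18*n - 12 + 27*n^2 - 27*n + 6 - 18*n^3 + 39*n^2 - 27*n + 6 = -18*n^3 + 66*n^2 - 36*n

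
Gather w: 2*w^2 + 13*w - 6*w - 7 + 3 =2*w^2 + 7*w - 4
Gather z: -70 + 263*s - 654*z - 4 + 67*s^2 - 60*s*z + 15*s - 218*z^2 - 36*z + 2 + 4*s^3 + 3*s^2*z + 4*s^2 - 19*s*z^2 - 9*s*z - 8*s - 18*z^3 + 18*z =4*s^3 + 71*s^2 + 270*s - 18*z^3 + z^2*(-19*s - 218) + z*(3*s^2 - 69*s - 672) - 72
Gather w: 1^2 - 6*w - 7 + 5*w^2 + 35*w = 5*w^2 + 29*w - 6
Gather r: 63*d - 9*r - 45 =63*d - 9*r - 45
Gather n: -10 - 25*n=-25*n - 10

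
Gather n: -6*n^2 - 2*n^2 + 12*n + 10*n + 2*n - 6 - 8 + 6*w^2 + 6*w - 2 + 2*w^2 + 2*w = -8*n^2 + 24*n + 8*w^2 + 8*w - 16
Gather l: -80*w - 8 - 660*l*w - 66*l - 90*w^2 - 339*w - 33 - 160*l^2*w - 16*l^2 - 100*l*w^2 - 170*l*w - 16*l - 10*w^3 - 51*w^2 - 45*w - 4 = l^2*(-160*w - 16) + l*(-100*w^2 - 830*w - 82) - 10*w^3 - 141*w^2 - 464*w - 45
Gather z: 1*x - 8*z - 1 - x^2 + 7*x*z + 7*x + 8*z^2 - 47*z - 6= -x^2 + 8*x + 8*z^2 + z*(7*x - 55) - 7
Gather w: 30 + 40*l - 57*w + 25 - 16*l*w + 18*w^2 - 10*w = 40*l + 18*w^2 + w*(-16*l - 67) + 55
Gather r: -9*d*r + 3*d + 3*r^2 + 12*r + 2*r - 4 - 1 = 3*d + 3*r^2 + r*(14 - 9*d) - 5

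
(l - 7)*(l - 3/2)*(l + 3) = l^3 - 11*l^2/2 - 15*l + 63/2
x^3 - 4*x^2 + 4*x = x*(x - 2)^2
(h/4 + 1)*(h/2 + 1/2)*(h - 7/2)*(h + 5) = h^4/8 + 13*h^3/16 - 3*h^2/4 - 163*h/16 - 35/4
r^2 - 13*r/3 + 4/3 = (r - 4)*(r - 1/3)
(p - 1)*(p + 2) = p^2 + p - 2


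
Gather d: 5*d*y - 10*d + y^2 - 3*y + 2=d*(5*y - 10) + y^2 - 3*y + 2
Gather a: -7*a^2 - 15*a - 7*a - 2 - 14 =-7*a^2 - 22*a - 16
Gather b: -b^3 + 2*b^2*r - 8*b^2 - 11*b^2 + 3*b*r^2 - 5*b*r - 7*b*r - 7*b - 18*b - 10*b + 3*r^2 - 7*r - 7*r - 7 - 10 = -b^3 + b^2*(2*r - 19) + b*(3*r^2 - 12*r - 35) + 3*r^2 - 14*r - 17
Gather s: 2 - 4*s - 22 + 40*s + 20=36*s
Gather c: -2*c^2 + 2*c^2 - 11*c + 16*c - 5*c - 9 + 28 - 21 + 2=0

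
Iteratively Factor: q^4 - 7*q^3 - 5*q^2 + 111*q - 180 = (q + 4)*(q^3 - 11*q^2 + 39*q - 45) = (q - 5)*(q + 4)*(q^2 - 6*q + 9) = (q - 5)*(q - 3)*(q + 4)*(q - 3)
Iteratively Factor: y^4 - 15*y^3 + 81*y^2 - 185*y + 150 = (y - 3)*(y^3 - 12*y^2 + 45*y - 50) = (y - 5)*(y - 3)*(y^2 - 7*y + 10) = (y - 5)^2*(y - 3)*(y - 2)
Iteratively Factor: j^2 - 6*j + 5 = (j - 5)*(j - 1)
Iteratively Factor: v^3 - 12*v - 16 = (v - 4)*(v^2 + 4*v + 4) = (v - 4)*(v + 2)*(v + 2)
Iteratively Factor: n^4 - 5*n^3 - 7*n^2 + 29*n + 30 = (n + 2)*(n^3 - 7*n^2 + 7*n + 15) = (n + 1)*(n + 2)*(n^2 - 8*n + 15) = (n - 3)*(n + 1)*(n + 2)*(n - 5)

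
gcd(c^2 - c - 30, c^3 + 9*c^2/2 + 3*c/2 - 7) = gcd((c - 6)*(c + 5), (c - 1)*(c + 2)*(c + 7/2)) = 1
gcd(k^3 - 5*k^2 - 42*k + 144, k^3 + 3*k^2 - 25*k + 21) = k - 3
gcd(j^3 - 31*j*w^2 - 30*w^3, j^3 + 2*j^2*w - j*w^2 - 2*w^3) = j + w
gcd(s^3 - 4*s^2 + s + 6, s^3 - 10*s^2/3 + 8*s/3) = s - 2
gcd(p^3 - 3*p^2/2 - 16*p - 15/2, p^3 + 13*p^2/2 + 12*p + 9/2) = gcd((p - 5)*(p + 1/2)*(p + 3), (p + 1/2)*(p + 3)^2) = p^2 + 7*p/2 + 3/2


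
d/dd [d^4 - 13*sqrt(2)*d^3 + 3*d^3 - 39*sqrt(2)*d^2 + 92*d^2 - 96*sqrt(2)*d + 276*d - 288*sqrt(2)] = 4*d^3 - 39*sqrt(2)*d^2 + 9*d^2 - 78*sqrt(2)*d + 184*d - 96*sqrt(2) + 276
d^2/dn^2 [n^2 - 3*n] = 2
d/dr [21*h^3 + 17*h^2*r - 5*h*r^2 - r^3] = 17*h^2 - 10*h*r - 3*r^2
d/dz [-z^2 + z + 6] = 1 - 2*z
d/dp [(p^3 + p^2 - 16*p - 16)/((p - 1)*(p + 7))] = (p^4 + 12*p^3 + p^2 + 18*p + 208)/(p^4 + 12*p^3 + 22*p^2 - 84*p + 49)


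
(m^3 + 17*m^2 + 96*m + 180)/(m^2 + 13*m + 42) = (m^2 + 11*m + 30)/(m + 7)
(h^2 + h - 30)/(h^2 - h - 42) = (h - 5)/(h - 7)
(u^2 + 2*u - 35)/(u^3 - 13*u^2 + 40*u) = (u + 7)/(u*(u - 8))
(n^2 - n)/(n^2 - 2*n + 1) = n/(n - 1)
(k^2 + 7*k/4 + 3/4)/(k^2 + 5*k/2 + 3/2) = (4*k + 3)/(2*(2*k + 3))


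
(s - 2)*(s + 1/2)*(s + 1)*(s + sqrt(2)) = s^4 - s^3/2 + sqrt(2)*s^3 - 5*s^2/2 - sqrt(2)*s^2/2 - 5*sqrt(2)*s/2 - s - sqrt(2)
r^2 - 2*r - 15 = (r - 5)*(r + 3)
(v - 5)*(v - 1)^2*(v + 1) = v^4 - 6*v^3 + 4*v^2 + 6*v - 5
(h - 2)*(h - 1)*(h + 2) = h^3 - h^2 - 4*h + 4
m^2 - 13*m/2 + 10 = (m - 4)*(m - 5/2)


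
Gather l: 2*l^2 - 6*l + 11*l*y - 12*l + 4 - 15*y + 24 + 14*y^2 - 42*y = 2*l^2 + l*(11*y - 18) + 14*y^2 - 57*y + 28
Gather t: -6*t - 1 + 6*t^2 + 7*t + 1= 6*t^2 + t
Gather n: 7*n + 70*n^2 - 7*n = 70*n^2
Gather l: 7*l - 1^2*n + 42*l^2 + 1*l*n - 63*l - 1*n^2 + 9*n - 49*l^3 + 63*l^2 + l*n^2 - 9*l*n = -49*l^3 + 105*l^2 + l*(n^2 - 8*n - 56) - n^2 + 8*n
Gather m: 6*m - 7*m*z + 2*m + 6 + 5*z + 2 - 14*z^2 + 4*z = m*(8 - 7*z) - 14*z^2 + 9*z + 8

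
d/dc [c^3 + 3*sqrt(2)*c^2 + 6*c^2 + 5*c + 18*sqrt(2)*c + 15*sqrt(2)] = 3*c^2 + 6*sqrt(2)*c + 12*c + 5 + 18*sqrt(2)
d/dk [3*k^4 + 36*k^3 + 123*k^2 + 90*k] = 12*k^3 + 108*k^2 + 246*k + 90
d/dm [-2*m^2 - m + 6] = -4*m - 1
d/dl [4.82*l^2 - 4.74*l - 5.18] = 9.64*l - 4.74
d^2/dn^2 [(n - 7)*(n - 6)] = 2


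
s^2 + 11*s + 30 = (s + 5)*(s + 6)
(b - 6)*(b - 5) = b^2 - 11*b + 30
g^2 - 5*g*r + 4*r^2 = (g - 4*r)*(g - r)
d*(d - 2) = d^2 - 2*d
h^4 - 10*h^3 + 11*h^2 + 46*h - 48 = (h - 8)*(h - 3)*(h - 1)*(h + 2)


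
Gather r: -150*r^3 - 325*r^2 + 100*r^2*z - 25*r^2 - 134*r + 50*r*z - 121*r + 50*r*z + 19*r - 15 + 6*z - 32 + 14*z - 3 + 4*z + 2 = -150*r^3 + r^2*(100*z - 350) + r*(100*z - 236) + 24*z - 48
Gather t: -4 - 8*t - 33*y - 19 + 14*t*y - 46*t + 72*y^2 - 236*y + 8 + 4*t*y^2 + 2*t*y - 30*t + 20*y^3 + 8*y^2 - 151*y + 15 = t*(4*y^2 + 16*y - 84) + 20*y^3 + 80*y^2 - 420*y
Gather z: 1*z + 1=z + 1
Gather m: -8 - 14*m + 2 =-14*m - 6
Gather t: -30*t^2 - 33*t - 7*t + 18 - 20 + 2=-30*t^2 - 40*t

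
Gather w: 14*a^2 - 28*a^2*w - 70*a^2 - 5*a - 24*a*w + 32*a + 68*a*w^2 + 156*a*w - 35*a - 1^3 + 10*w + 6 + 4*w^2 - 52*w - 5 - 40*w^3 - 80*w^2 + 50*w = -56*a^2 - 8*a - 40*w^3 + w^2*(68*a - 76) + w*(-28*a^2 + 132*a + 8)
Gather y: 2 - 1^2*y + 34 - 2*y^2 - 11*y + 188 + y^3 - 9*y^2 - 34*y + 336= y^3 - 11*y^2 - 46*y + 560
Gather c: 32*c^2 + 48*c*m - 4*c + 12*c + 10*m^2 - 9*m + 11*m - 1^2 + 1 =32*c^2 + c*(48*m + 8) + 10*m^2 + 2*m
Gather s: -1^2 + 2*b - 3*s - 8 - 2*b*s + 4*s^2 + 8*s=2*b + 4*s^2 + s*(5 - 2*b) - 9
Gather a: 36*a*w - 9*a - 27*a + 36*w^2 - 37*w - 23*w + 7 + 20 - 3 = a*(36*w - 36) + 36*w^2 - 60*w + 24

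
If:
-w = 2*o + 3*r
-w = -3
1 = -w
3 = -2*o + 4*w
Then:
No Solution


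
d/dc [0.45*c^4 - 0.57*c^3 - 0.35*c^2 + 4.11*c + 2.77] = 1.8*c^3 - 1.71*c^2 - 0.7*c + 4.11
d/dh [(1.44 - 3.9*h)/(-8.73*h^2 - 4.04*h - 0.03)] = (-34.047*h^2 + 25.1424*h + 5.9346)/(76.2129*h^4 + 70.5384*h^3 + 16.8454*h^2 + 0.2424*h + 0.0009)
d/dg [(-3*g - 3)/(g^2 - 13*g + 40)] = 3*(g^2 + 2*g - 53)/(g^4 - 26*g^3 + 249*g^2 - 1040*g + 1600)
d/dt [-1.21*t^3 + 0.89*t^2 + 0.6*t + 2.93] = -3.63*t^2 + 1.78*t + 0.6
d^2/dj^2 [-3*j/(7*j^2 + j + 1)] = 6*(-j*(14*j + 1)^2 + (21*j + 1)*(7*j^2 + j + 1))/(7*j^2 + j + 1)^3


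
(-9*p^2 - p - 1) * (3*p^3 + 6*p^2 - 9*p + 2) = -27*p^5 - 57*p^4 + 72*p^3 - 15*p^2 + 7*p - 2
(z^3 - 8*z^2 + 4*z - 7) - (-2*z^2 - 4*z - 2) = z^3 - 6*z^2 + 8*z - 5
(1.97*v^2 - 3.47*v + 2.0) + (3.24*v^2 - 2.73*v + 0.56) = 5.21*v^2 - 6.2*v + 2.56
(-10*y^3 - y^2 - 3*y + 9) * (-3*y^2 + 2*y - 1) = 30*y^5 - 17*y^4 + 17*y^3 - 32*y^2 + 21*y - 9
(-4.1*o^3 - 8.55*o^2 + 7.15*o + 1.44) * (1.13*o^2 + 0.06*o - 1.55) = -4.633*o^5 - 9.9075*o^4 + 13.9215*o^3 + 15.3087*o^2 - 10.9961*o - 2.232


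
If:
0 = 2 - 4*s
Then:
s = 1/2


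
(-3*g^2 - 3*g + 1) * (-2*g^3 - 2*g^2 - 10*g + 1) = 6*g^5 + 12*g^4 + 34*g^3 + 25*g^2 - 13*g + 1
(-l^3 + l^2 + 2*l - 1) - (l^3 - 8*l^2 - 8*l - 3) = -2*l^3 + 9*l^2 + 10*l + 2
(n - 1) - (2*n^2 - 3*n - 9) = -2*n^2 + 4*n + 8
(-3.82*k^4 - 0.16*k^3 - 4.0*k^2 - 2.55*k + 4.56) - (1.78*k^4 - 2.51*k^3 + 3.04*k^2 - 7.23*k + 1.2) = -5.6*k^4 + 2.35*k^3 - 7.04*k^2 + 4.68*k + 3.36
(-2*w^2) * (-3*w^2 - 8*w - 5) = 6*w^4 + 16*w^3 + 10*w^2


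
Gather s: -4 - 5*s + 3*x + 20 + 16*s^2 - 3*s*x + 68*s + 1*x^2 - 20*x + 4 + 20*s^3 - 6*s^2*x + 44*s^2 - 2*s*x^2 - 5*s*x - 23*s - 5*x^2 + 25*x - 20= 20*s^3 + s^2*(60 - 6*x) + s*(-2*x^2 - 8*x + 40) - 4*x^2 + 8*x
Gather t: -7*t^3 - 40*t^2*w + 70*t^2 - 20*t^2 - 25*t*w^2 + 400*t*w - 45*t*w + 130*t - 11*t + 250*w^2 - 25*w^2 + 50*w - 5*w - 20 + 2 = -7*t^3 + t^2*(50 - 40*w) + t*(-25*w^2 + 355*w + 119) + 225*w^2 + 45*w - 18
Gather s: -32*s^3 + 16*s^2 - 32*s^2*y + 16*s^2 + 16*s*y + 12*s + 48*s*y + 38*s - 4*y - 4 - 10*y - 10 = -32*s^3 + s^2*(32 - 32*y) + s*(64*y + 50) - 14*y - 14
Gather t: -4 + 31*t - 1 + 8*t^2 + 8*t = 8*t^2 + 39*t - 5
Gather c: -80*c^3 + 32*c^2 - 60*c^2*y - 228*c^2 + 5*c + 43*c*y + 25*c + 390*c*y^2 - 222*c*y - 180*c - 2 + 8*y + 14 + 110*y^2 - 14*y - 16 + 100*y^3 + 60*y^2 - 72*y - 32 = -80*c^3 + c^2*(-60*y - 196) + c*(390*y^2 - 179*y - 150) + 100*y^3 + 170*y^2 - 78*y - 36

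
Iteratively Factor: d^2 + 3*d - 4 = (d + 4)*(d - 1)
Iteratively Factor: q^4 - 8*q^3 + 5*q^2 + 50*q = (q)*(q^3 - 8*q^2 + 5*q + 50) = q*(q - 5)*(q^2 - 3*q - 10) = q*(q - 5)*(q + 2)*(q - 5)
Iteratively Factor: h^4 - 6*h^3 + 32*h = (h + 2)*(h^3 - 8*h^2 + 16*h) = (h - 4)*(h + 2)*(h^2 - 4*h) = h*(h - 4)*(h + 2)*(h - 4)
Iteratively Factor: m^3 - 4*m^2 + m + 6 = (m - 3)*(m^2 - m - 2) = (m - 3)*(m - 2)*(m + 1)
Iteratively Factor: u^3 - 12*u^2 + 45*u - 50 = (u - 5)*(u^2 - 7*u + 10) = (u - 5)*(u - 2)*(u - 5)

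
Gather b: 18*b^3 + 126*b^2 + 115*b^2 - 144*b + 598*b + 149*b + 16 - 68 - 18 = 18*b^3 + 241*b^2 + 603*b - 70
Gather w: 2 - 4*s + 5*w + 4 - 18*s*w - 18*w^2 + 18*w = -4*s - 18*w^2 + w*(23 - 18*s) + 6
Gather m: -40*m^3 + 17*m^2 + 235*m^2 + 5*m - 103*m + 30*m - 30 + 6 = -40*m^3 + 252*m^2 - 68*m - 24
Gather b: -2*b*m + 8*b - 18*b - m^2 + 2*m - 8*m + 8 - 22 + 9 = b*(-2*m - 10) - m^2 - 6*m - 5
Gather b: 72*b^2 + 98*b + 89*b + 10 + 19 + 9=72*b^2 + 187*b + 38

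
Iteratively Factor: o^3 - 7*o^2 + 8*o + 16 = (o - 4)*(o^2 - 3*o - 4) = (o - 4)*(o + 1)*(o - 4)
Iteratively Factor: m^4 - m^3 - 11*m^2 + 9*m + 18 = (m + 3)*(m^3 - 4*m^2 + m + 6) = (m - 3)*(m + 3)*(m^2 - m - 2) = (m - 3)*(m + 1)*(m + 3)*(m - 2)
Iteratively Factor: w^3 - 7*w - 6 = (w + 2)*(w^2 - 2*w - 3) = (w - 3)*(w + 2)*(w + 1)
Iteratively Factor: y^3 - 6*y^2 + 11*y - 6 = (y - 2)*(y^2 - 4*y + 3) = (y - 3)*(y - 2)*(y - 1)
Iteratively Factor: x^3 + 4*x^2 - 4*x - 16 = (x - 2)*(x^2 + 6*x + 8) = (x - 2)*(x + 4)*(x + 2)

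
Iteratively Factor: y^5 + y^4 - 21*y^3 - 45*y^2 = (y - 5)*(y^4 + 6*y^3 + 9*y^2) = y*(y - 5)*(y^3 + 6*y^2 + 9*y) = y*(y - 5)*(y + 3)*(y^2 + 3*y) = y*(y - 5)*(y + 3)^2*(y)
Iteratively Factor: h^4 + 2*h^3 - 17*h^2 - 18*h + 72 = (h - 3)*(h^3 + 5*h^2 - 2*h - 24) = (h - 3)*(h + 3)*(h^2 + 2*h - 8) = (h - 3)*(h + 3)*(h + 4)*(h - 2)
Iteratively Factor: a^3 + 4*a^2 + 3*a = (a + 1)*(a^2 + 3*a) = a*(a + 1)*(a + 3)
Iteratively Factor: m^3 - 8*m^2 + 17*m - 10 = (m - 1)*(m^2 - 7*m + 10) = (m - 5)*(m - 1)*(m - 2)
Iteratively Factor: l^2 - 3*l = (l - 3)*(l)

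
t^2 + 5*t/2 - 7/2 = (t - 1)*(t + 7/2)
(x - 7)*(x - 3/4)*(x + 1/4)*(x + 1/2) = x^4 - 7*x^3 - 7*x^2/16 + 95*x/32 + 21/32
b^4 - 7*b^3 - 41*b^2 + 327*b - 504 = (b - 8)*(b - 3)^2*(b + 7)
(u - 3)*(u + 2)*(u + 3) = u^3 + 2*u^2 - 9*u - 18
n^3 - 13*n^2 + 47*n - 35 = (n - 7)*(n - 5)*(n - 1)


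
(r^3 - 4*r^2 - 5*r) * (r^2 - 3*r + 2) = r^5 - 7*r^4 + 9*r^3 + 7*r^2 - 10*r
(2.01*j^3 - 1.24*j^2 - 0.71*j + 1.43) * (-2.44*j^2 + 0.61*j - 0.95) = -4.9044*j^5 + 4.2517*j^4 - 0.9335*j^3 - 2.7443*j^2 + 1.5468*j - 1.3585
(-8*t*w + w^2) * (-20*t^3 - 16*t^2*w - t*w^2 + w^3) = 160*t^4*w + 108*t^3*w^2 - 8*t^2*w^3 - 9*t*w^4 + w^5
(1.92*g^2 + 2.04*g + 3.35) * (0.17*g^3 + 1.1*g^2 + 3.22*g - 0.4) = 0.3264*g^5 + 2.4588*g^4 + 8.9959*g^3 + 9.4858*g^2 + 9.971*g - 1.34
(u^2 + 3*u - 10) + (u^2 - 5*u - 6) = 2*u^2 - 2*u - 16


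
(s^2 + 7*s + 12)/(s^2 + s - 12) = (s + 3)/(s - 3)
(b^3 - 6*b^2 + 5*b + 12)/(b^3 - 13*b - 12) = (b - 3)/(b + 3)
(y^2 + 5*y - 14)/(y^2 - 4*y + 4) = (y + 7)/(y - 2)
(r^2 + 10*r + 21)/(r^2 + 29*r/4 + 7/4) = 4*(r + 3)/(4*r + 1)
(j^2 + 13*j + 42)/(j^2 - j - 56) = (j + 6)/(j - 8)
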